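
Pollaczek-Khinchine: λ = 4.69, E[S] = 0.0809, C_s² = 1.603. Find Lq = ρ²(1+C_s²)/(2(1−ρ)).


ρ = λ·E[S] = 4.69·0.0809 = 0.3794
Lq = ρ²(1+C_s²)/(2(1−ρ)) = 0.1440·(1+1.603)/(2·0.6206)
= 0.1440·2.6030/1.2412 = 0.30192

Final: 0.30192


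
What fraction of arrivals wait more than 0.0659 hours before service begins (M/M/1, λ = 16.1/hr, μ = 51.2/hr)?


ρ = 16.1/51.2 = 0.3145
P(Wq > t) = ρ·e^{−(μ−λ)t} = 0.3145·e^{−2.3131}
= 0.3145·0.098955 = 0.031117

Final: 0.031117


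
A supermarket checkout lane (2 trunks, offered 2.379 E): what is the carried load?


B(2,2.379) = 0.455774 (Erlang-B)
Carried load = a(1 − B) = 2.379·(1 − 0.455774) = 2.379·0.544226 = 1.2947 E

Final: 1.2947 Erlangs


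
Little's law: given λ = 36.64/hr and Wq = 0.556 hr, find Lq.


Lq = λWq = 36.64·0.556 = 20.3718

Final: 20.3718


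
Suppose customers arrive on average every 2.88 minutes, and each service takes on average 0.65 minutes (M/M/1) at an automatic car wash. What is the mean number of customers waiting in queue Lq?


λ = 60/2.88 = 20.8333 /hr
μ = 60/0.65 = 92.3077 /hr
ρ = λ/μ = 20.8333/92.3077 = 0.2257
Lq = ρ²/(1−ρ) = 0.05094/0.7743 = 0.06579

Final: 0.06579


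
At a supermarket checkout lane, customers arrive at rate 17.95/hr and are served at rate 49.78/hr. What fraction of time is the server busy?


ρ = λ/μ = 17.95/49.78 = 0.3606

Final: 0.3606


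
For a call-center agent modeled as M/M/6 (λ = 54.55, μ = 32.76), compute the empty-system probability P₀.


a = λ/μ = 54.55/32.76 = 1.6651; ρ = a/c = 0.2775
Σ_{k=0}^{5} a^k/k! (terms k=0..5) = 1.00000 + 1.66514 + 1.38635 + 0.76949 + 0.32033 + 0.10668 = 5.24798
Tail: a^6/(6!(1−ρ)) = 21.31597/(720·0.7225) = 0.04098
P₀ = 1/(5.24798 + 0.04098) = 1/5.28896 = 0.189073

Final: 0.189073


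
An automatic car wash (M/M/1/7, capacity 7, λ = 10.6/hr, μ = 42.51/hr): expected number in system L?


ρ = 10.6/42.51 = 0.2494
L = ρ[1 − (K+1)ρ^K + Kρ^(K+1)] / [(1−ρ)(1−ρ^(K+1))]
Numerator: 0.2494·(1 − 8·0.00005994 + 7·0.00001495) = 0.249260
Denominator: (0.7506)·(0.999985) = 0.750636
L = 0.249260/0.750636 = 0.3321

Final: 0.3321


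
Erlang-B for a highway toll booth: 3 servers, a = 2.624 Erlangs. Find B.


B(c,a) = (a^c/c!) / Σ_{k=0}^{c} a^k/k!
a^3/3! = 3.011204
Σ terms (k=0..3): 1.00000 + 2.62400 + 3.44269 + 3.01120 = 10.077892
B = 3.011204/10.077892 = 0.298793

Final: 0.298793


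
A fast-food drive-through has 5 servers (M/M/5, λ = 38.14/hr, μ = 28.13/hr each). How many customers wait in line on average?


a = λ/μ = 1.3558; ρ = a/5 = 0.2712
P₀ = 0.257491
Lq = P₀·a^c·ρ / (c!·(1−ρ)²) = 0.257491·4.58200·0.2712/(120·0.53119)
= 0.005019

Final: 0.005019


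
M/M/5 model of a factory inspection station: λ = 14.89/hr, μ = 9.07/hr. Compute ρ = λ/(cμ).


ρ = λ/(cμ) = 14.89/(5·9.07) = 14.89/45.35 = 0.3283

Final: 0.3283


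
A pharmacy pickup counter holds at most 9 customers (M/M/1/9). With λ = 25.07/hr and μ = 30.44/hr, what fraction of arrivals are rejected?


ρ = λ/μ = 25.07/30.44 = 0.8236
P_K = (1−ρ)ρ^K/(1−ρ^(K+1)) = (0.1764·0.174336)/(1 − 0.143581)
= 0.030755/0.856419 = 0.035911

Final: 0.035911


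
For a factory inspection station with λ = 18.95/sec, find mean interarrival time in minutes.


Mean interarrival time = 1/λ = 1/18.95 second = 0.05277 second
In minutes: 0.05277 × 0.0166667 = 0.0008795 min

Final: 0.0008795 min


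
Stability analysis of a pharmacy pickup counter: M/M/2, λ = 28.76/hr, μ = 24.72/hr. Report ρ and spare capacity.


Total capacity cμ = 2·24.72 = 49.44/hr
ρ = λ/(cμ) = 28.76/49.44 = 0.5817
Stable ⇔ ρ < 1: YES
Spare capacity = cμ − λ = 49.44 − 28.76 = 20.68/hr

Final: ρ = 0.5817; stable; margin = 20.68/hr


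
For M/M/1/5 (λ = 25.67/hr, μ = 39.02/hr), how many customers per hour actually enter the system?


ρ = 0.6579; P_K = (1−ρ)ρ^5/(1−ρ^6) = 0.045878
λ_eff = λ(1 − P_K) = 25.67·(1 − 0.045878) = 25.67·0.954122 = 24.4923 /hr

Final: 24.4923 /hr


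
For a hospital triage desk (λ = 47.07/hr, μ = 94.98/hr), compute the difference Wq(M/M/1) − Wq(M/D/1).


ρ = 47.07/94.98 = 0.4956
Wq(M/M/1) = ρ/(μ−λ) = 0.4956/47.91 = 0.01034 hr
Wq(M/D/1) = ρ/(2(μ−λ)) = 0.005172 hr
Savings = 0.01034 − 0.005172 = 0.005172 hr

Final: 0.005172 hr


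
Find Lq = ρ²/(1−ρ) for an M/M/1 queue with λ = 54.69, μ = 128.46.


ρ = 54.69/128.46 = 0.4257
Lq = ρ²/(1−ρ) = 0.1813/0.5743 = 0.3156

Final: 0.3156


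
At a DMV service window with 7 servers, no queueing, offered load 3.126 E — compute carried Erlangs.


B(7,3.126) = 0.025786 (Erlang-B)
Carried load = a(1 − B) = 3.126·(1 − 0.025786) = 3.126·0.974214 = 3.0454 E

Final: 3.0454 Erlangs


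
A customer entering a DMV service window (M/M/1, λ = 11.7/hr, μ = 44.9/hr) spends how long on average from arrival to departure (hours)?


W = 1/(μ−λ) = 1/(44.9 − 11.7) = 1/33.20 = 0.03012 hr

Final: 0.03012 hr


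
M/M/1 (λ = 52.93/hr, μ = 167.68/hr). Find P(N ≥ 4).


ρ = 52.93/167.68 = 0.3157
P(N ≥ n) = ρ^n = 0.3157^4 = 0.009928

Final: 0.009928


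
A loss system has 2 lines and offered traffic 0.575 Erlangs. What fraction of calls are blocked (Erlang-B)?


B(c,a) = (a^c/c!) / Σ_{k=0}^{c} a^k/k!
a^2/2! = 0.165312
Σ terms (k=0..2): 1.00000 + 0.57500 + 0.16531 = 1.740312
B = 0.165312/1.740312 = 0.094990

Final: 0.094990


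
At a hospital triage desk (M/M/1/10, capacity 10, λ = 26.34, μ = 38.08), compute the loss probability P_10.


ρ = λ/μ = 26.34/38.08 = 0.6917
P_K = (1−ρ)ρ^K/(1−ρ^(K+1)) = (0.3083·0.025072)/(1 − 0.017342)
= 0.007730/0.982658 = 0.007866

Final: 0.007866


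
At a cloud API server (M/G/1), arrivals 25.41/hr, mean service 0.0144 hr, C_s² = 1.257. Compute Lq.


ρ = λ·E[S] = 25.41·0.0144 = 0.3659
Lq = ρ²(1+C_s²)/(2(1−ρ)) = 0.1339·(1+1.257)/(2·0.6341)
= 0.1339·2.2570/1.2682 = 0.23828

Final: 0.23828


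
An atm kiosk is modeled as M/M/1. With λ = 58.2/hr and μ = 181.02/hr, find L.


ρ = λ/μ = 58.2/181.02 = 0.3215
L = ρ/(1−ρ) = 0.3215/(1 − 0.3215) = 0.3215/0.6785 = 0.4739

Final: 0.4739


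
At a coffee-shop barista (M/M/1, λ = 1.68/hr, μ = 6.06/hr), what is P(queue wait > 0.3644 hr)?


ρ = 1.68/6.06 = 0.2772
P(Wq > t) = ρ·e^{−(μ−λ)t} = 0.2772·e^{−1.5961}
= 0.2772·0.202691 = 0.056192

Final: 0.056192


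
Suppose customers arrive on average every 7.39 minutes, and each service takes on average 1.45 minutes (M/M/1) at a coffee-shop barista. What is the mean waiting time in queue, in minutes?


λ = 60/7.39 = 8.1191 /hr
μ = 60/1.45 = 41.3793 /hr
ρ = λ/μ = 8.1191/41.3793 = 0.1962
Wq = ρ/(μ−λ) = 0.1962/(41.3793−8.1191) = 0.005899 hr
In minutes: 0.005899·60 = 0.3540 min

Final: 0.3540 min


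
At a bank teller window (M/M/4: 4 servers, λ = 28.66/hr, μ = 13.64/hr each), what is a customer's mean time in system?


a = 2.1012; ρ = 0.5253; P₀ = 0.116746
Lq = P₀·a^c·ρ/(c!(1−ρ)²) = 0.22102
Wq = Lq/λ = 0.22102/28.66 = 0.007712 hr
W = Wq + 1/μ = 0.007712 + 0.07331 = 0.08103 hr

Final: 0.08103 hr


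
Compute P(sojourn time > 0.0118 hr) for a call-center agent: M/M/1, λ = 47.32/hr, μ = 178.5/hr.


W ~ Exponential(μ−λ) for M/M/1.
μ − λ = 178.5 − 47.32 = 131.1800
P(W > t) = e^{−(μ−λ)t} = e^{−1.5479} = 0.212689

Final: 0.212689


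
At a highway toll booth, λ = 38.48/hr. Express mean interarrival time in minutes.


Mean interarrival time = 1/λ = 1/38.48 hour = 0.02599 hour
In minutes: 0.02599 × 60 = 1.5593 min

Final: 1.5593 min


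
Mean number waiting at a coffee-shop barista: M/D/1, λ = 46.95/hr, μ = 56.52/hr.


ρ = 46.95/56.52 = 0.8307
M/D/1: Lq = ρ²/(2(1−ρ)) = 0.6900/(2·0.1693) = 2.03764

Final: 2.03764


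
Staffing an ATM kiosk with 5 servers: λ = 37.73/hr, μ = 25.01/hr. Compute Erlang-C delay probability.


a = λ/μ = 1.5086; ρ = a/5 = 0.3017
P₀ = 0.220857 (from M/M/c formula)
C(c,a) = [a^c/(c!(1−ρ))]·P₀ = [7.81386/(120·0.6983)]·0.220857
= 0.09325·0.220857 = 0.020595

Final: 0.020595


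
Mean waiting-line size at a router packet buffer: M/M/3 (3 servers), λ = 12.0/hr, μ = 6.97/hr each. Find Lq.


a = λ/μ = 1.7217; ρ = a/3 = 0.5739
P₀ = 0.161296
Lq = P₀·a^c·ρ / (c!·(1−ρ)²) = 0.161296·5.10323·0.5739/(6·0.18157)
= 0.43361

Final: 0.43361


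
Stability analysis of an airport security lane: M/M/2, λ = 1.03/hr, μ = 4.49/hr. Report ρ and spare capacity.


Total capacity cμ = 2·4.49 = 8.98/hr
ρ = λ/(cμ) = 1.03/8.98 = 0.1147
Stable ⇔ ρ < 1: YES
Spare capacity = cμ − λ = 8.98 − 1.03 = 7.95/hr

Final: ρ = 0.1147; stable; margin = 7.95/hr


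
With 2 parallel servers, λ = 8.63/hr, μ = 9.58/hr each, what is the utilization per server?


ρ = λ/(cμ) = 8.63/(2·9.58) = 8.63/19.16 = 0.4504

Final: 0.4504


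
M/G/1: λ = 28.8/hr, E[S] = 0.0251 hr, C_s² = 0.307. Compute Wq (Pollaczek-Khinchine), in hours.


ρ = λ·E[S] = 28.8·0.0251 = 0.7229
E[S²] = E[S]²(1+C_s²) = 0.0251²·(1+0.307) = 0.0008234
Wq = λ·E[S²]/(2(1−ρ)) = 28.8·0.0008234/(2·0.2771) = 0.04279 hr

Final: 0.04279 hr


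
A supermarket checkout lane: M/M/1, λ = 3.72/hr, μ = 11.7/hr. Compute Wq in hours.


ρ = 3.72/11.7 = 0.3179
Wq = ρ/(μ−λ) = 0.3179/(11.7 − 3.72) = 0.3179/7.98 = 0.03984 hr

Final: 0.03984 hr


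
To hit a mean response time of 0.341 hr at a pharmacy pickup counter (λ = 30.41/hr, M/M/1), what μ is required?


W = 1/(μ−λ) ⇒ μ − λ = 1/W = 1/0.341 = 2.9326
μ = λ + 1/W = 30.41 + 2.9326 = 33.3426 per hr

Final: 33.3426 /hr


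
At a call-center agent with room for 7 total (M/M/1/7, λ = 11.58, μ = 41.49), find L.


ρ = 11.58/41.49 = 0.2791
L = ρ[1 − (K+1)ρ^K + Kρ^(K+1)] / [(1−ρ)(1−ρ^(K+1))]
Numerator: 0.2791·(1 − 8·0.0001319 + 7·0.00003682) = 0.278881
Denominator: (0.7209)·(0.999963) = 0.720870
L = 0.278881/0.720870 = 0.3869

Final: 0.3869


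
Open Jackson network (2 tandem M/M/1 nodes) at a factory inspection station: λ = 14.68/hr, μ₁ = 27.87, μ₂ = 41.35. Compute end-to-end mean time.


Each node sees arrival rate λ = 14.68/hr (tandem ⇒ throughput preserved).
W₁ = 1/(μ₁−λ) = 1/(27.87−14.68) = 0.07582 hr
W₂ = 1/(μ₂−λ) = 1/(41.35−14.68) = 0.03750 hr
W_total = W₁ + W₂ = 0.07582 + 0.03750 = 0.11331 hr

Final: 0.11331 hr


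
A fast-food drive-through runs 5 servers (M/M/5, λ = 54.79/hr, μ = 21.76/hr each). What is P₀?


a = λ/μ = 54.79/21.76 = 2.5179; ρ = a/c = 0.5036
Σ_{k=0}^{4} a^k/k! (terms k=0..4) = 1.00000 + 2.51792 + 3.16997 + 2.66058 + 1.67478 = 11.02325
Tail: a^5/(5!(1−ρ)) = 101.20735/(120·0.4964) = 1.69897
P₀ = 1/(11.02325 + 1.69897) = 1/12.72222 = 0.078603

Final: 0.078603


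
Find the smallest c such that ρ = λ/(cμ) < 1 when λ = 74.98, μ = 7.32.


Stability requires cμ > λ ⇔ c > λ/μ.
λ/μ = 74.98/7.32 = 10.2432
Minimum integer c = ⌊10.2432⌋ + 1 = 11
Check: 11·7.32 = 80.52 > 74.98, while 10·7.32 = 73.20 ≤ 74.98

Final: 11 servers


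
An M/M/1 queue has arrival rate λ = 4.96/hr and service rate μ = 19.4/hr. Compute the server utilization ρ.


ρ = λ/μ = 4.96/19.4 = 0.2557

Final: 0.2557


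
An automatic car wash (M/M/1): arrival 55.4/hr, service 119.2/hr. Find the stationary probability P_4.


ρ = 55.4/119.2 = 0.4648
P_n = (1−ρ)·ρ^n = (1 − 0.4648)·0.4648^4 = 0.5352·0.046659 = 0.024973

Final: 0.024973


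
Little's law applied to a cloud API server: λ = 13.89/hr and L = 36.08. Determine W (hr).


W = L/λ = 36.08/13.89 = 2.5976 hr

Final: 2.5976 hr


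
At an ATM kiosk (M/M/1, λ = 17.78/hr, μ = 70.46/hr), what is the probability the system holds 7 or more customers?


ρ = 17.78/70.46 = 0.2523
P(N ≥ n) = ρ^n = 0.2523^7 = 0.00006515

Final: 0.00006515


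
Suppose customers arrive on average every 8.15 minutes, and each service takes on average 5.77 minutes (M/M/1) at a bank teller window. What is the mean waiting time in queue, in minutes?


λ = 60/8.15 = 7.3620 /hr
μ = 60/5.77 = 10.3986 /hr
ρ = λ/μ = 7.3620/10.3986 = 0.7080
Wq = ρ/(μ−λ) = 0.7080/(10.3986−7.3620) = 0.23314 hr
In minutes: 0.23314·60 = 13.989 min

Final: 13.989 min


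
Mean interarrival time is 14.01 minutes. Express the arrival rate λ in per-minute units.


λ = 1/(interarrival time) in consistent units.
1 minute = 1 min, so λ = 1/14.01 = 0.07138 per minute

Final: 0.07138 /min


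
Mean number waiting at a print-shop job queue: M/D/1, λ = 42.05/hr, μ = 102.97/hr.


ρ = 42.05/102.97 = 0.4084
M/D/1: Lq = ρ²/(2(1−ρ)) = 0.1668/(2·0.5916) = 0.14094

Final: 0.14094


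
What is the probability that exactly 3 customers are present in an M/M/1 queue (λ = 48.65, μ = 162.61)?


ρ = 48.65/162.61 = 0.2992
P_n = (1−ρ)·ρ^n = (1 − 0.2992)·0.2992^3 = 0.7008·0.026780 = 0.018768

Final: 0.018768


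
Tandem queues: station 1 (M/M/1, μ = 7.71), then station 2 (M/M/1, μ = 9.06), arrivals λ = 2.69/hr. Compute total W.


Each node sees arrival rate λ = 2.69/hr (tandem ⇒ throughput preserved).
W₁ = 1/(μ₁−λ) = 1/(7.71−2.69) = 0.19920 hr
W₂ = 1/(μ₂−λ) = 1/(9.06−2.69) = 0.15699 hr
W_total = W₁ + W₂ = 0.19920 + 0.15699 = 0.35619 hr

Final: 0.35619 hr


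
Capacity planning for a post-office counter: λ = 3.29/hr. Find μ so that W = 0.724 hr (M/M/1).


W = 1/(μ−λ) ⇒ μ − λ = 1/W = 1/0.724 = 1.3812
μ = λ + 1/W = 3.29 + 1.3812 = 4.6712 per hr

Final: 4.6712 /hr


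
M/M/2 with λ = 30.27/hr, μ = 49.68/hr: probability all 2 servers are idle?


a = λ/μ = 30.27/49.68 = 0.6093; ρ = a/c = 0.3046
Σ_{k=0}^{1} a^k/k! (terms k=0..1) = 1.00000 + 0.60930 = 1.60930
Tail: a^2/(2!(1−ρ)) = 0.37125/(2·0.6954) = 0.26695
P₀ = 1/(1.60930 + 0.26695) = 1/1.87625 = 0.532978

Final: 0.532978


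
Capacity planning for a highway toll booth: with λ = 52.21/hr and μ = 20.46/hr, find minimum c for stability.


Stability requires cμ > λ ⇔ c > λ/μ.
λ/μ = 52.21/20.46 = 2.5518
Minimum integer c = ⌊2.5518⌋ + 1 = 3
Check: 3·20.46 = 61.38 > 52.21, while 2·20.46 = 40.92 ≤ 52.21

Final: 3 servers


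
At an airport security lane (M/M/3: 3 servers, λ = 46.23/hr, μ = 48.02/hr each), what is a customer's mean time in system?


a = 0.9627; ρ = 0.3209; P₀ = 0.378053
Lq = P₀·a^c·ρ/(c!(1−ρ)²) = 0.03912
Wq = Lq/λ = 0.03912/46.23 = 0.0008463 hr
W = Wq + 1/μ = 0.0008463 + 0.02082 = 0.02167 hr

Final: 0.02167 hr


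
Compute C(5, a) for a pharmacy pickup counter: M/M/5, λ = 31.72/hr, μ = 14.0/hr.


a = λ/μ = 2.2657; ρ = a/5 = 0.4531
P₀ = 0.102262 (from M/M/c formula)
C(c,a) = [a^c/(c!(1−ρ))]·P₀ = [59.70706/(120·0.5469)]·0.102262
= 0.90985·0.102262 = 0.093043

Final: 0.093043


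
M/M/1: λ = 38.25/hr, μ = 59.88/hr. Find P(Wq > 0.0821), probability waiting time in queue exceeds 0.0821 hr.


ρ = 38.25/59.88 = 0.6388
P(Wq > t) = ρ·e^{−(μ−λ)t} = 0.6388·e^{−1.7758}
= 0.6388·0.169344 = 0.108173

Final: 0.108173


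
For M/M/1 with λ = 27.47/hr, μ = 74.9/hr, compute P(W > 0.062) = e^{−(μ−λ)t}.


W ~ Exponential(μ−λ) for M/M/1.
μ − λ = 74.9 − 27.47 = 47.4300
P(W > t) = e^{−(μ−λ)t} = e^{−2.9407} = 0.052831

Final: 0.052831


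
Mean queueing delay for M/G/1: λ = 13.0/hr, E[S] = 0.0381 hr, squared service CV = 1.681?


ρ = λ·E[S] = 13.0·0.0381 = 0.4953
E[S²] = E[S]²(1+C_s²) = 0.0381²·(1+1.681) = 0.003892
Wq = λ·E[S²]/(2(1−ρ)) = 13.0·0.003892/(2·0.5047) = 0.05012 hr

Final: 0.05012 hr


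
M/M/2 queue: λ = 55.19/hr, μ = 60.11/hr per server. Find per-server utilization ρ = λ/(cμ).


ρ = λ/(cμ) = 55.19/(2·60.11) = 55.19/120.22 = 0.4591

Final: 0.4591


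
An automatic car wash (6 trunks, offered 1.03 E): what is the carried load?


B(6,1.03) = 0.0005921 (Erlang-B)
Carried load = a(1 − B) = 1.03·(1 − 0.0005921) = 1.03·0.999408 = 1.0294 E

Final: 1.0294 Erlangs


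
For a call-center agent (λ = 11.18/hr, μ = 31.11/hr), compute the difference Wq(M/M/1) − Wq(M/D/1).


ρ = 11.18/31.11 = 0.3594
Wq(M/M/1) = ρ/(μ−λ) = 0.3594/19.93 = 0.01803 hr
Wq(M/D/1) = ρ/(2(μ−λ)) = 0.009016 hr
Savings = 0.01803 − 0.009016 = 0.009016 hr

Final: 0.009016 hr


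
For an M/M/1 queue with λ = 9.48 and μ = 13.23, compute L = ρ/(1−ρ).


ρ = λ/μ = 9.48/13.23 = 0.7166
L = ρ/(1−ρ) = 0.7166/(1 − 0.7166) = 0.7166/0.2834 = 2.5280

Final: 2.5280


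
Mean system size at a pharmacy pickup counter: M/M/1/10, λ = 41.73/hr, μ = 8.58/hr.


ρ = 41.73/8.58 = 4.8636
L = ρ[1 − (K+1)ρ^K + Kρ^(K+1)] / [(1−ρ)(1−ρ^(K+1))]
Numerator: 4.8636·(1 − 11·7406464.893508 + 10·36022351.982060) = 1355750343.097534
Denominator: (-3.8636)·(-36022350.982060) = 139177265.157959
L = 1355750343.097534/139177265.157959 = 9.7412

Final: 9.7412


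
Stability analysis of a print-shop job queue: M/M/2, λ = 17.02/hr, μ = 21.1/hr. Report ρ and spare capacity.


Total capacity cμ = 2·21.1 = 42.20/hr
ρ = λ/(cμ) = 17.02/42.20 = 0.4033
Stable ⇔ ρ < 1: YES
Spare capacity = cμ − λ = 42.20 − 17.02 = 25.18/hr

Final: ρ = 0.4033; stable; margin = 25.18/hr


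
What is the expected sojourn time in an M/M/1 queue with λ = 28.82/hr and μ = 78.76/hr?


W = 1/(μ−λ) = 1/(78.76 − 28.82) = 1/49.94 = 0.02002 hr

Final: 0.02002 hr


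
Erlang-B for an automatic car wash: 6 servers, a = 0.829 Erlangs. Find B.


B(c,a) = (a^c/c!) / Σ_{k=0}^{c} a^k/k!
a^6/6! = 0.0004508
Σ terms (k=0..6): 1.00000 + 0.82900 + 0.34362 + 0.09495 + 0.01968 + 0.003263 + 0.0004508 = 2.290967
B = 0.0004508/2.290967 = 0.0001968

Final: 0.0001968


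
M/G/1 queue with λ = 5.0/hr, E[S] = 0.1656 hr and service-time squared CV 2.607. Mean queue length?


ρ = λ·E[S] = 5.0·0.1656 = 0.8280
Lq = ρ²(1+C_s²)/(2(1−ρ)) = 0.6856·(1+2.607)/(2·0.1720)
= 0.6856·3.6070/0.3440 = 7.18867

Final: 7.18867


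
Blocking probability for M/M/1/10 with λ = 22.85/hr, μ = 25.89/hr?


ρ = λ/μ = 22.85/25.89 = 0.8826
P_K = (1−ρ)ρ^K/(1−ρ^(K+1)) = (0.1174·0.286775)/(1 − 0.253102)
= 0.033673/0.746898 = 0.045084

Final: 0.045084


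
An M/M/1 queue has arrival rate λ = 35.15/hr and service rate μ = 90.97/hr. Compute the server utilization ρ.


ρ = λ/μ = 35.15/90.97 = 0.3864

Final: 0.3864


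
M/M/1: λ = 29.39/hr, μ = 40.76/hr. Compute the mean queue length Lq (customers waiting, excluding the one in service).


ρ = 29.39/40.76 = 0.7211
Lq = ρ²/(1−ρ) = 0.5199/0.2789 = 1.8638

Final: 1.8638


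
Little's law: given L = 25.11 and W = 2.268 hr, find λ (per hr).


λ = L/W = 25.11/2.268 = 11.0714 /hr

Final: 11.0714 /hr


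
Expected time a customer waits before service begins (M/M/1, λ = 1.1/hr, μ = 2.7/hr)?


ρ = 1.1/2.7 = 0.4074
Wq = ρ/(μ−λ) = 0.4074/(2.7 − 1.1) = 0.4074/1.60 = 0.2546 hr

Final: 0.2546 hr


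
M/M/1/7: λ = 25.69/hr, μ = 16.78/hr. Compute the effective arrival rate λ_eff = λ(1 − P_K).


ρ = 1.5310; P_K = (1−ρ)ρ^7/(1−ρ^8) = 0.358712
λ_eff = λ(1 − P_K) = 25.69·(1 − 0.358712) = 25.69·0.641288 = 16.4747 /hr

Final: 16.4747 /hr


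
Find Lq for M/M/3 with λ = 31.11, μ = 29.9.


a = λ/μ = 1.0405; ρ = a/3 = 0.3468
P₀ = 0.348533
Lq = P₀·a^c·ρ / (c!·(1−ρ)²) = 0.348533·1.12638·0.3468/(6·0.42664)
= 0.05319

Final: 0.05319


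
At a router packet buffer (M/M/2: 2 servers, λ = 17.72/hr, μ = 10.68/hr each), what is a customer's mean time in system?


a = 1.6592; ρ = 0.8296; P₀ = 0.093142
Lq = P₀·a^c·ρ/(c!(1−ρ)²) = 3.66238
Wq = Lq/λ = 3.66238/17.72 = 0.20668 hr
W = Wq + 1/μ = 0.20668 + 0.09363 = 0.30031 hr

Final: 0.30031 hr


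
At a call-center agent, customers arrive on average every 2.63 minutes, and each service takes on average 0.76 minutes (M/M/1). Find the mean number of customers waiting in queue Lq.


λ = 60/2.63 = 22.8137 /hr
μ = 60/0.76 = 78.9474 /hr
ρ = λ/μ = 22.8137/78.9474 = 0.2890
Lq = ρ²/(1−ρ) = 0.08351/0.7110 = 0.1174

Final: 0.1174


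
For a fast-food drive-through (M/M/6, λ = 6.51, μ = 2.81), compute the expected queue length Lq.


a = λ/μ = 2.3167; ρ = a/6 = 0.3861
P₀ = 0.098242
Lq = P₀·a^c·ρ / (c!·(1−ρ)²) = 0.098242·154.61371·0.3861/(720·0.37685)
= 0.02162

Final: 0.02162


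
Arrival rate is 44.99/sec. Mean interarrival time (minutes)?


Mean interarrival time = 1/λ = 1/44.99 second = 0.02223 second
In minutes: 0.02223 × 0.0166667 = 0.0003705 min

Final: 0.0003705 min


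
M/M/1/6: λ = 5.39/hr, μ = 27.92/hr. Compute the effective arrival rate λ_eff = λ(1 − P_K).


ρ = 0.1931; P_K = (1−ρ)ρ^6/(1−ρ^7) = 0.00004177
λ_eff = λ(1 − P_K) = 5.39·(1 − 0.00004177) = 5.39·0.999958 = 5.3898 /hr

Final: 5.3898 /hr


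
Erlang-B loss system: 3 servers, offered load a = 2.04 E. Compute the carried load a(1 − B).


B(3,2.04) = 0.216493 (Erlang-B)
Carried load = a(1 − B) = 2.04·(1 − 0.216493) = 2.04·0.783507 = 1.5984 E

Final: 1.5984 Erlangs


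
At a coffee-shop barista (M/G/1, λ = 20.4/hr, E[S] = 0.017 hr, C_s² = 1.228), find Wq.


ρ = λ·E[S] = 20.4·0.017 = 0.3468
E[S²] = E[S]²(1+C_s²) = 0.017²·(1+1.228) = 0.0006439
Wq = λ·E[S²]/(2(1−ρ)) = 20.4·0.0006439/(2·0.6532) = 0.01005 hr

Final: 0.01005 hr


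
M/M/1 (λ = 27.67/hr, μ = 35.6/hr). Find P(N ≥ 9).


ρ = 27.67/35.6 = 0.7772
P(N ≥ n) = ρ^n = 0.7772^9 = 0.103522

Final: 0.103522


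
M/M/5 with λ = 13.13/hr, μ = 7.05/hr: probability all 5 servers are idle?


a = λ/μ = 13.13/7.05 = 1.8624; ρ = a/c = 0.3725
Σ_{k=0}^{4} a^k/k! (terms k=0..4) = 1.00000 + 1.86241 + 1.73429 + 1.07665 + 0.50129 = 6.17464
Tail: a^5/(5!(1−ρ)) = 22.40671/(120·0.6275) = 0.29756
P₀ = 1/(6.17464 + 0.29756) = 1/6.47220 = 0.154507

Final: 0.154507


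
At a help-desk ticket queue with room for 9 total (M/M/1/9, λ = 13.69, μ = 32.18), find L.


ρ = 13.69/32.18 = 0.4254
L = ρ[1 − (K+1)ρ^K + Kρ^(K+1)] / [(1−ρ)(1−ρ^(K+1))]
Numerator: 0.4254·(1 − 10·0.0004564 + 9·0.0001942) = 0.424221
Denominator: (0.5746)·(0.999806) = 0.574469
L = 0.424221/0.574469 = 0.7385

Final: 0.7385


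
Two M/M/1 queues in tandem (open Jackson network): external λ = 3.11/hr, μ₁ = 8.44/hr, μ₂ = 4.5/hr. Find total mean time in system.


Each node sees arrival rate λ = 3.11/hr (tandem ⇒ throughput preserved).
W₁ = 1/(μ₁−λ) = 1/(8.44−3.11) = 0.18762 hr
W₂ = 1/(μ₂−λ) = 1/(4.5−3.11) = 0.71942 hr
W_total = W₁ + W₂ = 0.18762 + 0.71942 = 0.90704 hr

Final: 0.90704 hr


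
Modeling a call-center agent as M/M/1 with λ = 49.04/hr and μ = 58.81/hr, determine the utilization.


ρ = λ/μ = 49.04/58.81 = 0.8339

Final: 0.8339


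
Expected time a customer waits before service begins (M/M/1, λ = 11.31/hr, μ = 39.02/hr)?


ρ = 11.31/39.02 = 0.2899
Wq = ρ/(μ−λ) = 0.2899/(39.02 − 11.31) = 0.2899/27.71 = 0.01046 hr

Final: 0.01046 hr


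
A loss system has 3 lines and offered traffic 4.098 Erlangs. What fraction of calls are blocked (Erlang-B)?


B(c,a) = (a^c/c!) / Σ_{k=0}^{c} a^k/k!
a^3/3! = 11.470032
Σ terms (k=0..3): 1.00000 + 4.09800 + 8.39680 + 11.47003 = 24.964834
B = 11.470032/24.964834 = 0.459448

Final: 0.459448


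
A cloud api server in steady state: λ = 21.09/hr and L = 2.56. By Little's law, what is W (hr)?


W = L/λ = 2.56/21.09 = 0.1214 hr

Final: 0.1214 hr


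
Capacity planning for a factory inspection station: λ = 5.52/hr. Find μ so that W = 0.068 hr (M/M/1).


W = 1/(μ−λ) ⇒ μ − λ = 1/W = 1/0.068 = 14.7059
μ = λ + 1/W = 5.52 + 14.7059 = 20.2259 per hr

Final: 20.2259 /hr


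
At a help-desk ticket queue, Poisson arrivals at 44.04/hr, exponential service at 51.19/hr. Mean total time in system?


W = 1/(μ−λ) = 1/(51.19 − 44.04) = 1/7.15 = 0.1399 hr

Final: 0.1399 hr


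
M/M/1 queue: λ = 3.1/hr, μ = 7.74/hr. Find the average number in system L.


ρ = λ/μ = 3.1/7.74 = 0.4005
L = ρ/(1−ρ) = 0.4005/(1 − 0.4005) = 0.4005/0.5995 = 0.6681

Final: 0.6681


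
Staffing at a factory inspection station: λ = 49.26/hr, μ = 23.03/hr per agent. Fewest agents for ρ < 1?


Stability requires cμ > λ ⇔ c > λ/μ.
λ/μ = 49.26/23.03 = 2.1389
Minimum integer c = ⌊2.1389⌋ + 1 = 3
Check: 3·23.03 = 69.09 > 49.26, while 2·23.03 = 46.06 ≤ 49.26

Final: 3 servers


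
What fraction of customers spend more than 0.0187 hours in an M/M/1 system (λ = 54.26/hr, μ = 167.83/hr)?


W ~ Exponential(μ−λ) for M/M/1.
μ − λ = 167.83 − 54.26 = 113.5700
P(W > t) = e^{−(μ−λ)t} = e^{−2.1238} = 0.119581

Final: 0.119581


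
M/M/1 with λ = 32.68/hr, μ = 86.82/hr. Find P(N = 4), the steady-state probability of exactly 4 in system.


ρ = 32.68/86.82 = 0.3764
P_n = (1−ρ)·ρ^n = (1 − 0.3764)·0.3764^4 = 0.6236·0.020075 = 0.012518

Final: 0.012518


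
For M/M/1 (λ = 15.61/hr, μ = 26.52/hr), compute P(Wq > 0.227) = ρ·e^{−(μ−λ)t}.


ρ = 15.61/26.52 = 0.5886
P(Wq > t) = ρ·e^{−(μ−λ)t} = 0.5886·e^{−2.4766}
= 0.5886·0.084031 = 0.049462

Final: 0.049462


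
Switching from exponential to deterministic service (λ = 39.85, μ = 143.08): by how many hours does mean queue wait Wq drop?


ρ = 39.85/143.08 = 0.2785
Wq(M/M/1) = ρ/(μ−λ) = 0.2785/103.23 = 0.002698 hr
Wq(M/D/1) = ρ/(2(μ−λ)) = 0.001349 hr
Savings = 0.002698 − 0.001349 = 0.001349 hr

Final: 0.001349 hr


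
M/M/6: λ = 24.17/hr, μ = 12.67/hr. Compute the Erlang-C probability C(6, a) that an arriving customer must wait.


a = λ/μ = 1.9077; ρ = a/6 = 0.3179
P₀ = 0.148263 (from M/M/c formula)
C(c,a) = [a^c/(c!(1−ρ))]·P₀ = [48.19480/(720·0.6821)]·0.148263
= 0.09814·0.148263 = 0.014551

Final: 0.014551


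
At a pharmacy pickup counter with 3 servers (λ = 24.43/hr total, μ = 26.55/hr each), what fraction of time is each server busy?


ρ = λ/(cμ) = 24.43/(3·26.55) = 24.43/79.65 = 0.3067

Final: 0.3067


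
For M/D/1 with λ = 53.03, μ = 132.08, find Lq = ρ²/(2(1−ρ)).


ρ = 53.03/132.08 = 0.4015
M/D/1: Lq = ρ²/(2(1−ρ)) = 0.1612/(2·0.5985) = 0.13467

Final: 0.13467


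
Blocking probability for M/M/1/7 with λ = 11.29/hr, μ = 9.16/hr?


ρ = λ/μ = 11.29/9.16 = 1.2325
P_K = (1−ρ)ρ^K/(1−ρ^(K+1)) = (-0.2325·4.321050)/(1 − 5.325835)
= -1.004786/-4.325835 = 0.232276

Final: 0.232276


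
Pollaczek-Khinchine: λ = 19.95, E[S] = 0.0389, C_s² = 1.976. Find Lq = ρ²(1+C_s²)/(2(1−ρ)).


ρ = λ·E[S] = 19.95·0.0389 = 0.7761
Lq = ρ²(1+C_s²)/(2(1−ρ)) = 0.6023·(1+1.976)/(2·0.2239)
= 0.6023·2.9760/0.4479 = 4.00172

Final: 4.00172


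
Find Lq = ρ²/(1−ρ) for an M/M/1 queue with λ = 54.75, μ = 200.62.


ρ = 54.75/200.62 = 0.2729
Lq = ρ²/(1−ρ) = 0.07448/0.7271 = 0.1024

Final: 0.1024


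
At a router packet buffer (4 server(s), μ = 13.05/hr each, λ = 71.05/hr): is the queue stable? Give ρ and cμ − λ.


Total capacity cμ = 4·13.05 = 52.20/hr
ρ = λ/(cμ) = 71.05/52.20 = 1.3611
Stable ⇔ ρ < 1: NO
Spare capacity = cμ − λ = 52.20 − 71.05 = -18.85/hr

Final: ρ = 1.3611; unstable; margin = -18.85/hr


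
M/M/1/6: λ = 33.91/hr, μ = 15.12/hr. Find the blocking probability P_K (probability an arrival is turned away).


ρ = λ/μ = 33.91/15.12 = 2.2427
P_K = (1−ρ)ρ^K/(1−ρ^(K+1)) = (-1.2427·127.249473)/(1 − 285.385557)
= -158.136084/-284.385557 = 0.556062

Final: 0.556062


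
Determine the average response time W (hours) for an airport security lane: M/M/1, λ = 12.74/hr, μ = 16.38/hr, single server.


W = 1/(μ−λ) = 1/(16.38 − 12.74) = 1/3.64 = 0.2747 hr

Final: 0.2747 hr


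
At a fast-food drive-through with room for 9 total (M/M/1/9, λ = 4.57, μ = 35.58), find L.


ρ = 4.57/35.58 = 0.1284
L = ρ[1 − (K+1)ρ^K + Kρ^(K+1)] / [(1−ρ)(1−ρ^(K+1))]
Numerator: 0.1284·(1 − 10·0.000000009515 + 9·0.000000001222) = 0.128443
Denominator: (0.8716)·(1.000000) = 0.871557
L = 0.128443/0.871557 = 0.1474

Final: 0.1474


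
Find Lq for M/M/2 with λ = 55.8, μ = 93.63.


a = λ/μ = 0.5960; ρ = a/2 = 0.2980
P₀ = 0.540854
Lq = P₀·a^c·ρ / (c!·(1−ρ)²) = 0.540854·0.35517·0.2980/(2·0.49283)
= 0.05807

Final: 0.05807


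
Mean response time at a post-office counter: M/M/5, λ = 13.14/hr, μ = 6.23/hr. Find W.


a = 2.1091; ρ = 0.4218; P₀ = 0.120145
Lq = P₀·a^c·ρ/(c!(1−ρ)²) = 0.05273
Wq = Lq/λ = 0.05273/13.14 = 0.004013 hr
W = Wq + 1/μ = 0.004013 + 0.16051 = 0.16453 hr

Final: 0.16453 hr


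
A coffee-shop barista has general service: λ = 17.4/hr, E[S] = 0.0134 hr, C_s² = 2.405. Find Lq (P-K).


ρ = λ·E[S] = 17.4·0.0134 = 0.2332
Lq = ρ²(1+C_s²)/(2(1−ρ)) = 0.05436·(1+2.405)/(2·0.7668)
= 0.05436·3.4050/1.5337 = 0.12070

Final: 0.12070


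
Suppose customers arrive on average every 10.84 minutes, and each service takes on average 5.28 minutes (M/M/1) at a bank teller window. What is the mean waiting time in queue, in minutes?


λ = 60/10.84 = 5.5351 /hr
μ = 60/5.28 = 11.3636 /hr
ρ = λ/μ = 5.5351/11.3636 = 0.4871
Wq = ρ/(μ−λ) = 0.4871/(11.3636−5.5351) = 0.08357 hr
In minutes: 0.08357·60 = 5.014 min

Final: 5.014 min


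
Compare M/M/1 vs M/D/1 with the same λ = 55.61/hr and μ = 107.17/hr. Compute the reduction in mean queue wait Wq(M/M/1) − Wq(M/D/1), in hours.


ρ = 55.61/107.17 = 0.5189
Wq(M/M/1) = ρ/(μ−λ) = 0.5189/51.56 = 0.01006 hr
Wq(M/D/1) = ρ/(2(μ−λ)) = 0.005032 hr
Savings = 0.01006 − 0.005032 = 0.005032 hr

Final: 0.005032 hr


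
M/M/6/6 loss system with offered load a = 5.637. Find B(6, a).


B(c,a) = (a^c/c!) / Σ_{k=0}^{c} a^k/k!
a^6/6! = 44.561080
Σ terms (k=0..6): 1.00000 + 5.63700 + 15.88788 + 29.85333 + 42.07081 + 47.43063 + 44.56108 = 186.440746
B = 44.561080/186.440746 = 0.239009

Final: 0.239009


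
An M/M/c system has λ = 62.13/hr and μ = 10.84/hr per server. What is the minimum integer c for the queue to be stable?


Stability requires cμ > λ ⇔ c > λ/μ.
λ/μ = 62.13/10.84 = 5.7315
Minimum integer c = ⌊5.7315⌋ + 1 = 6
Check: 6·10.84 = 65.04 > 62.13, while 5·10.84 = 54.20 ≤ 62.13

Final: 6 servers


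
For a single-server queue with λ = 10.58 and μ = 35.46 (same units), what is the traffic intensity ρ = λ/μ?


ρ = λ/μ = 10.58/35.46 = 0.2984

Final: 0.2984


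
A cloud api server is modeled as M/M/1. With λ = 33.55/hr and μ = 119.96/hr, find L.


ρ = λ/μ = 33.55/119.96 = 0.2797
L = ρ/(1−ρ) = 0.2797/(1 − 0.2797) = 0.2797/0.7203 = 0.3883

Final: 0.3883


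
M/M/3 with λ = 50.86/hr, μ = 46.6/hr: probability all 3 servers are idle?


a = λ/μ = 50.86/46.6 = 1.0914; ρ = a/c = 0.3638
Σ_{k=0}^{2} a^k/k! (terms k=0..2) = 1.00000 + 1.09142 + 0.59559 = 2.68701
Tail: a^3/(3!(1−ρ)) = 1.30008/(6·0.6362) = 0.34059
P₀ = 1/(2.68701 + 0.34059) = 1/3.02760 = 0.330295

Final: 0.330295


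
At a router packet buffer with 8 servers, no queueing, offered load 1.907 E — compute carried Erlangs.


B(8,1.907) = 0.0006444 (Erlang-B)
Carried load = a(1 − B) = 1.907·(1 − 0.0006444) = 1.907·0.999356 = 1.9058 E

Final: 1.9058 Erlangs


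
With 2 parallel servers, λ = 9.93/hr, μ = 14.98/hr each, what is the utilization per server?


ρ = λ/(cμ) = 9.93/(2·14.98) = 9.93/29.96 = 0.3314

Final: 0.3314


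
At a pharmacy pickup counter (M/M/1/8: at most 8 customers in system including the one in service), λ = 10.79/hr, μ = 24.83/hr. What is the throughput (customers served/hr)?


ρ = 0.4346; P_K = (1−ρ)ρ^8/(1−ρ^9) = 0.0007194
λ_eff = λ(1 − P_K) = 10.79·(1 − 0.0007194) = 10.79·0.999281 = 10.7822 /hr

Final: 10.7822 /hr


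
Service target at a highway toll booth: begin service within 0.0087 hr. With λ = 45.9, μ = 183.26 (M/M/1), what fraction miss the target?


ρ = 45.9/183.26 = 0.2505
P(Wq > t) = ρ·e^{−(μ−λ)t} = 0.2505·e^{−1.1950}
= 0.2505·0.302694 = 0.075814

Final: 0.075814


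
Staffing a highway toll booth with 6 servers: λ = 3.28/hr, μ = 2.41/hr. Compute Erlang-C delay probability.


a = λ/μ = 1.3610; ρ = a/6 = 0.2268
P₀ = 0.256370 (from M/M/c formula)
C(c,a) = [a^c/(c!(1−ρ))]·P₀ = [6.35537/(720·0.7732)]·0.256370
= 0.01142·0.256370 = 0.002927

Final: 0.002927


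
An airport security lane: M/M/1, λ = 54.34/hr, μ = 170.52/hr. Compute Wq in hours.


ρ = 54.34/170.52 = 0.3187
Wq = ρ/(μ−λ) = 0.3187/(170.52 − 54.34) = 0.3187/116.18 = 0.002743 hr

Final: 0.002743 hr


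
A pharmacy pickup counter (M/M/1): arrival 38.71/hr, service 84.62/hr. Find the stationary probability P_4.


ρ = 38.71/84.62 = 0.4575
P_n = (1−ρ)·ρ^n = (1 − 0.4575)·0.4575^4 = 0.5425·0.043793 = 0.023759

Final: 0.023759


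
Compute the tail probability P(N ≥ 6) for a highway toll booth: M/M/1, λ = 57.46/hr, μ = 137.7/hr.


ρ = 57.46/137.7 = 0.4173
P(N ≥ n) = ρ^n = 0.4173^6 = 0.005279

Final: 0.005279


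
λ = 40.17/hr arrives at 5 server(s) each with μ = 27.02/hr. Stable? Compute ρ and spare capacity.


Total capacity cμ = 5·27.02 = 135.10/hr
ρ = λ/(cμ) = 40.17/135.10 = 0.2973
Stable ⇔ ρ < 1: YES
Spare capacity = cμ − λ = 135.10 − 40.17 = 94.93/hr

Final: ρ = 0.2973; stable; margin = 94.93/hr


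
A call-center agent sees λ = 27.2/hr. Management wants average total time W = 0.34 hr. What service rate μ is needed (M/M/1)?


W = 1/(μ−λ) ⇒ μ − λ = 1/W = 1/0.34 = 2.9412
μ = λ + 1/W = 27.2 + 2.9412 = 30.1412 per hr

Final: 30.1412 /hr


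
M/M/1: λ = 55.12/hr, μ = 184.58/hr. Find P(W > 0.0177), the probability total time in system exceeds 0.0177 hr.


W ~ Exponential(μ−λ) for M/M/1.
μ − λ = 184.58 − 55.12 = 129.4600
P(W > t) = e^{−(μ−λ)t} = e^{−2.2914} = 0.101121

Final: 0.101121


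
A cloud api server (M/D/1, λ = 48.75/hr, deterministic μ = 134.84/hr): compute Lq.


ρ = 48.75/134.84 = 0.3615
M/D/1: Lq = ρ²/(2(1−ρ)) = 0.1307/(2·0.6385) = 0.10236

Final: 0.10236


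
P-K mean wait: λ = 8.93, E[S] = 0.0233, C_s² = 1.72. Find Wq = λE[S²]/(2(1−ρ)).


ρ = λ·E[S] = 8.93·0.0233 = 0.2081
E[S²] = E[S]²(1+C_s²) = 0.0233²·(1+1.72) = 0.001477
Wq = λ·E[S²]/(2(1−ρ)) = 8.93·0.001477/(2·0.7919) = 0.008326 hr

Final: 0.008326 hr


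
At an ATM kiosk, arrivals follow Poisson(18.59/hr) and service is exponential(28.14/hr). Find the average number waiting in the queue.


ρ = 18.59/28.14 = 0.6606
Lq = ρ²/(1−ρ) = 0.4364/0.3394 = 1.2860

Final: 1.2860


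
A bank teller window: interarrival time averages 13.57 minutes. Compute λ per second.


λ = 1/(interarrival time) in consistent units.
1 second = 0.0166667 min, so λ = 0.0166667/13.57 = 0.001228 per second

Final: 0.001228 /sec


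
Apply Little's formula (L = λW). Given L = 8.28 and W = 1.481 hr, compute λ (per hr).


λ = L/W = 8.28/1.481 = 5.5908 /hr

Final: 5.5908 /hr


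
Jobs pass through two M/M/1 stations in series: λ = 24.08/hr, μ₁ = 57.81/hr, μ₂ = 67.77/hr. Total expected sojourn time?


Each node sees arrival rate λ = 24.08/hr (tandem ⇒ throughput preserved).
W₁ = 1/(μ₁−λ) = 1/(57.81−24.08) = 0.02965 hr
W₂ = 1/(μ₂−λ) = 1/(67.77−24.08) = 0.02289 hr
W_total = W₁ + W₂ = 0.02965 + 0.02289 = 0.05254 hr

Final: 0.05254 hr


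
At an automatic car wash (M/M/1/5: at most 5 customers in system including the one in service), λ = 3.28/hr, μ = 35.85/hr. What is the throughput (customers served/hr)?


ρ = 0.09149; P_K = (1−ρ)ρ^5/(1−ρ^6) = 0.000005824
λ_eff = λ(1 − P_K) = 3.28·(1 − 0.000005824) = 3.28·0.999994 = 3.2800 /hr

Final: 3.2800 /hr


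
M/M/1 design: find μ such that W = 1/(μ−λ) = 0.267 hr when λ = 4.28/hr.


W = 1/(μ−λ) ⇒ μ − λ = 1/W = 1/0.267 = 3.7453
μ = λ + 1/W = 4.28 + 3.7453 = 8.0253 per hr

Final: 8.0253 /hr


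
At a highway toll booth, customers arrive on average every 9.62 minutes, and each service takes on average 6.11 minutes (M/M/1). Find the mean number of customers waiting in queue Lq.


λ = 60/9.62 = 6.2370 /hr
μ = 60/6.11 = 9.8200 /hr
ρ = λ/μ = 6.2370/9.8200 = 0.6351
Lq = ρ²/(1−ρ) = 0.4034/0.3649 = 1.1056

Final: 1.1056


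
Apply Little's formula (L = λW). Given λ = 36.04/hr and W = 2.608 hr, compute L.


L = λW = 36.04·2.608 = 93.9923

Final: 93.9923


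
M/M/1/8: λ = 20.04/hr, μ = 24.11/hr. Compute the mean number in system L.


ρ = 20.04/24.11 = 0.8312
L = ρ[1 − (K+1)ρ^K + Kρ^(K+1)] / [(1−ρ)(1−ρ^(K+1))]
Numerator: 0.8312·(1 − 9·0.227826 + 8·0.189367) = 0.386087
Denominator: (0.1688)·(0.810633) = 0.136843
L = 0.386087/0.136843 = 2.8214

Final: 2.8214


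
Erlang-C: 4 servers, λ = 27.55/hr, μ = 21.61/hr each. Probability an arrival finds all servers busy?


a = λ/μ = 1.2749; ρ = a/4 = 0.3187
P₀ = 0.278209 (from M/M/c formula)
C(c,a) = [a^c/(c!(1−ρ))]·P₀ = [2.64160/(24·0.6813)]·0.278209
= 0.16156·0.278209 = 0.044947

Final: 0.044947


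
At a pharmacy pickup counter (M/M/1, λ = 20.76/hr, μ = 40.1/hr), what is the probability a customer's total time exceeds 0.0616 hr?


W ~ Exponential(μ−λ) for M/M/1.
μ − λ = 40.1 − 20.76 = 19.3400
P(W > t) = e^{−(μ−λ)t} = e^{−1.1913} = 0.303813

Final: 0.303813


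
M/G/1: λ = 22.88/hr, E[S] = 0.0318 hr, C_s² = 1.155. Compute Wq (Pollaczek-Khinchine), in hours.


ρ = λ·E[S] = 22.88·0.0318 = 0.7276
E[S²] = E[S]²(1+C_s²) = 0.0318²·(1+1.155) = 0.002179
Wq = λ·E[S²]/(2(1−ρ)) = 22.88·0.002179/(2·0.2724) = 0.09152 hr

Final: 0.09152 hr


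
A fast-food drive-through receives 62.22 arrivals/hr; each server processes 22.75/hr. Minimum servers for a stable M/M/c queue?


Stability requires cμ > λ ⇔ c > λ/μ.
λ/μ = 62.22/22.75 = 2.7349
Minimum integer c = ⌊2.7349⌋ + 1 = 3
Check: 3·22.75 = 68.25 > 62.22, while 2·22.75 = 45.50 ≤ 62.22

Final: 3 servers


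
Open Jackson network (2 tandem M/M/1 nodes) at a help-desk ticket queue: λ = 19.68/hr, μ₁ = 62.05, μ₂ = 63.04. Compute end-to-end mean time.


Each node sees arrival rate λ = 19.68/hr (tandem ⇒ throughput preserved).
W₁ = 1/(μ₁−λ) = 1/(62.05−19.68) = 0.02360 hr
W₂ = 1/(μ₂−λ) = 1/(63.04−19.68) = 0.02306 hr
W_total = W₁ + W₂ = 0.02360 + 0.02306 = 0.04666 hr

Final: 0.04666 hr


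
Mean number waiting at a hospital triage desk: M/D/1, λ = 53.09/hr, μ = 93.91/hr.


ρ = 53.09/93.91 = 0.5653
M/D/1: Lq = ρ²/(2(1−ρ)) = 0.3196/(2·0.4347) = 0.36763

Final: 0.36763


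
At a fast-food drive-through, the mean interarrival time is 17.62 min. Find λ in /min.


λ = 1/(interarrival time) in consistent units.
1 minute = 1 min, so λ = 1/17.62 = 0.05675 per minute

Final: 0.05675 /min


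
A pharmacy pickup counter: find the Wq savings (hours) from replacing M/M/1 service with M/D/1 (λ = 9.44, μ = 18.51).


ρ = 9.44/18.51 = 0.5100
Wq(M/M/1) = ρ/(μ−λ) = 0.5100/9.07 = 0.05623 hr
Wq(M/D/1) = ρ/(2(μ−λ)) = 0.02811 hr
Savings = 0.05623 − 0.02811 = 0.02811 hr

Final: 0.02811 hr


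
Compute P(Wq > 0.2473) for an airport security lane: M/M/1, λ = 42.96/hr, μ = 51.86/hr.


ρ = 42.96/51.86 = 0.8284
P(Wq > t) = ρ·e^{−(μ−λ)t} = 0.8284·e^{−2.2010}
= 0.8284·0.110696 = 0.091699

Final: 0.091699


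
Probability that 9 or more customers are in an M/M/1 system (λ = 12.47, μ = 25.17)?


ρ = 12.47/25.17 = 0.4954
P(N ≥ n) = ρ^n = 0.4954^9 = 0.001798

Final: 0.001798


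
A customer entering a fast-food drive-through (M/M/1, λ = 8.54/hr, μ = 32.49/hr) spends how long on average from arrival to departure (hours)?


W = 1/(μ−λ) = 1/(32.49 − 8.54) = 1/23.95 = 0.04175 hr

Final: 0.04175 hr
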